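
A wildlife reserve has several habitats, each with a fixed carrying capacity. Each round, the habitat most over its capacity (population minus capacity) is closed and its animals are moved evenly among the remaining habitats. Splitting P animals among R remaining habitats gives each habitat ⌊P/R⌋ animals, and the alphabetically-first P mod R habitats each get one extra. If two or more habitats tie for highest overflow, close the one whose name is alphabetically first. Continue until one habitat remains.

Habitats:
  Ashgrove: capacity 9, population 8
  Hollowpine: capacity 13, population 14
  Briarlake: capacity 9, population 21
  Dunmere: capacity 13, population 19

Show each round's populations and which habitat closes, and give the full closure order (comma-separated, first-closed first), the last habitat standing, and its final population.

Round 1: Ashgrove=8 Briarlake=21 Dunmere=19 Hollowpine=14 → close Briarlake (overflow 12)
  21÷3 = 7 each, +1 to first 0
Round 2: Ashgrove=15 Dunmere=26 Hollowpine=21 → close Dunmere (overflow 13)
  26÷2 = 13 each, +1 to first 0
Round 3: Ashgrove=28 Hollowpine=34 → close Hollowpine (overflow 21)
  34÷1 = 34 each, +1 to first 0

Closure order: Briarlake, Dunmere, Hollowpine
Last habitat: Ashgrove with 62 animals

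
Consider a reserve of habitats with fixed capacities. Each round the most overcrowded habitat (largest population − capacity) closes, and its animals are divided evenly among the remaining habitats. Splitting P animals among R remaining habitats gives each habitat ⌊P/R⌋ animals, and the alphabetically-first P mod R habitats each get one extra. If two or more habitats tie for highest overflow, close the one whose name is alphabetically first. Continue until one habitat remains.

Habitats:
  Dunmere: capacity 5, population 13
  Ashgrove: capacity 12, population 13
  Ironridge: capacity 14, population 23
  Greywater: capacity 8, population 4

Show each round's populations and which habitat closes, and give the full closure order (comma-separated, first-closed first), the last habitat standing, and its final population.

Closure order: Ironridge, Dunmere, Ashgrove
Last habitat: Greywater with 53 animals

Round 1: Ashgrove=13 Dunmere=13 Greywater=4 Ironridge=23 → close Ironridge (overflow 9)
  23÷3 = 7 each, +1 to first 2
Round 2: Ashgrove=21 Dunmere=21 Greywater=11 → close Dunmere (overflow 16)
  21÷2 = 10 each, +1 to first 1
Round 3: Ashgrove=32 Greywater=21 → close Ashgrove (overflow 20)
  32÷1 = 32 each, +1 to first 0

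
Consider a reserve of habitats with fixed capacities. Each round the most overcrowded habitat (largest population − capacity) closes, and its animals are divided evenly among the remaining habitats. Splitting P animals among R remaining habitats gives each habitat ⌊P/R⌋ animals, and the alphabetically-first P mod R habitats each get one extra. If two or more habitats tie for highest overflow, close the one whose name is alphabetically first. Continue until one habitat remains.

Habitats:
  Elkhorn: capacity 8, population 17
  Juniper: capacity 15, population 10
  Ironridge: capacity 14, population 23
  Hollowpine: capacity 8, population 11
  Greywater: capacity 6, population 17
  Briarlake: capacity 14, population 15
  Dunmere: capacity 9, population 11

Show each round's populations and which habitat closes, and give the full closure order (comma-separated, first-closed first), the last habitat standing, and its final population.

Round 1: Briarlake=15 Dunmere=11 Elkhorn=17 Greywater=17 Hollowpine=11 Ironridge=23 Juniper=10 → close Greywater (overflow 11)
  17÷6 = 2 each, +1 to first 5
Round 2: Briarlake=18 Dunmere=14 Elkhorn=20 Hollowpine=14 Ironridge=26 Juniper=12 → close Elkhorn (overflow 12)
  20÷5 = 4 each, +1 to first 0
Round 3: Briarlake=22 Dunmere=18 Hollowpine=18 Ironridge=30 Juniper=16 → close Ironridge (overflow 16)
  30÷4 = 7 each, +1 to first 2
Round 4: Briarlake=30 Dunmere=26 Hollowpine=25 Juniper=23 → close Dunmere (overflow 17)
  26÷3 = 8 each, +1 to first 2
Round 5: Briarlake=39 Hollowpine=34 Juniper=31 → close Hollowpine (overflow 26)
  34÷2 = 17 each, +1 to first 0
Round 6: Briarlake=56 Juniper=48 → close Briarlake (overflow 42)
  56÷1 = 56 each, +1 to first 0

Closure order: Greywater, Elkhorn, Ironridge, Dunmere, Hollowpine, Briarlake
Last habitat: Juniper with 104 animals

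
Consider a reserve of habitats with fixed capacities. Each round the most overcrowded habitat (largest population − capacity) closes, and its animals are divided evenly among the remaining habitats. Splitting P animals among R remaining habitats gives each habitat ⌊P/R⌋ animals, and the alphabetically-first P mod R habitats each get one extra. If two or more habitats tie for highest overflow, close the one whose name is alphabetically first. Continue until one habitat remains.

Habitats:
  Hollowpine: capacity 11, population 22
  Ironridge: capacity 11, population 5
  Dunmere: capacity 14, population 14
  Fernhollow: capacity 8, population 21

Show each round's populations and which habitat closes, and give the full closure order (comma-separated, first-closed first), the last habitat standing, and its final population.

Round 1: Dunmere=14 Fernhollow=21 Hollowpine=22 Ironridge=5 → close Fernhollow (overflow 13)
  21÷3 = 7 each, +1 to first 0
Round 2: Dunmere=21 Hollowpine=29 Ironridge=12 → close Hollowpine (overflow 18)
  29÷2 = 14 each, +1 to first 1
Round 3: Dunmere=36 Ironridge=26 → close Dunmere (overflow 22)
  36÷1 = 36 each, +1 to first 0

Closure order: Fernhollow, Hollowpine, Dunmere
Last habitat: Ironridge with 62 animals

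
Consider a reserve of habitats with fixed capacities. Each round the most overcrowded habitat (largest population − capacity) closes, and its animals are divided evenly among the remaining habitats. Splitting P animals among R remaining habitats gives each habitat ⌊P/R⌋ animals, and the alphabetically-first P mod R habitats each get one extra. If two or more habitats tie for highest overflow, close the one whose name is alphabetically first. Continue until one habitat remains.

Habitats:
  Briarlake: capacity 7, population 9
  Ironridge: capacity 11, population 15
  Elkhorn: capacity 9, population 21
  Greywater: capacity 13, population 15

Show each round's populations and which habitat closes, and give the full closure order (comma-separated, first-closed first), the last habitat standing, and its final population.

Closure order: Elkhorn, Ironridge, Briarlake
Last habitat: Greywater with 60 animals

Round 1: Briarlake=9 Elkhorn=21 Greywater=15 Ironridge=15 → close Elkhorn (overflow 12)
  21÷3 = 7 each, +1 to first 0
Round 2: Briarlake=16 Greywater=22 Ironridge=22 → close Ironridge (overflow 11)
  22÷2 = 11 each, +1 to first 0
Round 3: Briarlake=27 Greywater=33 → close Briarlake (overflow 20)
  27÷1 = 27 each, +1 to first 0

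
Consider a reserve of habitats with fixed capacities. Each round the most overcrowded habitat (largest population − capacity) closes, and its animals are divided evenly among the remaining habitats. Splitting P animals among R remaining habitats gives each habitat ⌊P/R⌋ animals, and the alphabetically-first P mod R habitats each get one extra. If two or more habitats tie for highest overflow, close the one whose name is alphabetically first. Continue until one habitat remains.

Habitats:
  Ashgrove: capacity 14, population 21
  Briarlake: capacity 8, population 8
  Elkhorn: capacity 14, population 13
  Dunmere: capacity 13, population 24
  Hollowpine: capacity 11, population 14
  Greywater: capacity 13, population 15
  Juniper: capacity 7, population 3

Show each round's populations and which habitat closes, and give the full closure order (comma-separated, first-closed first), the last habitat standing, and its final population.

Round 1: Ashgrove=21 Briarlake=8 Dunmere=24 Elkhorn=13 Greywater=15 Hollowpine=14 Juniper=3 → close Dunmere (overflow 11)
  24÷6 = 4 each, +1 to first 0
Round 2: Ashgrove=25 Briarlake=12 Elkhorn=17 Greywater=19 Hollowpine=18 Juniper=7 → close Ashgrove (overflow 11)
  25÷5 = 5 each, +1 to first 0
Round 3: Briarlake=17 Elkhorn=22 Greywater=24 Hollowpine=23 Juniper=12 → close Hollowpine (overflow 12)
  23÷4 = 5 each, +1 to first 3
Round 4: Briarlake=23 Elkhorn=28 Greywater=30 Juniper=17 → close Greywater (overflow 17)
  30÷3 = 10 each, +1 to first 0
Round 5: Briarlake=33 Elkhorn=38 Juniper=27 → close Briarlake (overflow 25)
  33÷2 = 16 each, +1 to first 1
Round 6: Elkhorn=55 Juniper=43 → close Elkhorn (overflow 41)
  55÷1 = 55 each, +1 to first 0

Closure order: Dunmere, Ashgrove, Hollowpine, Greywater, Briarlake, Elkhorn
Last habitat: Juniper with 98 animals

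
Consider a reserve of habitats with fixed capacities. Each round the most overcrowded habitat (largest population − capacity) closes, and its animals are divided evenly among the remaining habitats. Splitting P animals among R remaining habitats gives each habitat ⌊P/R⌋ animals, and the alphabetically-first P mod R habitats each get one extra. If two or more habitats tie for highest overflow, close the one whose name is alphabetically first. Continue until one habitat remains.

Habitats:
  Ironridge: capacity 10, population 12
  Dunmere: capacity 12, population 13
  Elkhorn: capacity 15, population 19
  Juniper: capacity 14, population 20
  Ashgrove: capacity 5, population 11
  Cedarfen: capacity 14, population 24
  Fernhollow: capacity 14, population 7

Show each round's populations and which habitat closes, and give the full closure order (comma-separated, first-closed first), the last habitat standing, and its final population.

Closure order: Cedarfen, Ashgrove, Juniper, Elkhorn, Dunmere, Ironridge
Last habitat: Fernhollow with 106 animals

Round 1: Ashgrove=11 Cedarfen=24 Dunmere=13 Elkhorn=19 Fernhollow=7 Ironridge=12 Juniper=20 → close Cedarfen (overflow 10)
  24÷6 = 4 each, +1 to first 0
Round 2: Ashgrove=15 Dunmere=17 Elkhorn=23 Fernhollow=11 Ironridge=16 Juniper=24 → close Ashgrove (overflow 10)
  15÷5 = 3 each, +1 to first 0
Round 3: Dunmere=20 Elkhorn=26 Fernhollow=14 Ironridge=19 Juniper=27 → close Juniper (overflow 13)
  27÷4 = 6 each, +1 to first 3
Round 4: Dunmere=27 Elkhorn=33 Fernhollow=21 Ironridge=25 → close Elkhorn (overflow 18)
  33÷3 = 11 each, +1 to first 0
Round 5: Dunmere=38 Fernhollow=32 Ironridge=36 → close Dunmere (overflow 26)
  38÷2 = 19 each, +1 to first 0
Round 6: Fernhollow=51 Ironridge=55 → close Ironridge (overflow 45)
  55÷1 = 55 each, +1 to first 0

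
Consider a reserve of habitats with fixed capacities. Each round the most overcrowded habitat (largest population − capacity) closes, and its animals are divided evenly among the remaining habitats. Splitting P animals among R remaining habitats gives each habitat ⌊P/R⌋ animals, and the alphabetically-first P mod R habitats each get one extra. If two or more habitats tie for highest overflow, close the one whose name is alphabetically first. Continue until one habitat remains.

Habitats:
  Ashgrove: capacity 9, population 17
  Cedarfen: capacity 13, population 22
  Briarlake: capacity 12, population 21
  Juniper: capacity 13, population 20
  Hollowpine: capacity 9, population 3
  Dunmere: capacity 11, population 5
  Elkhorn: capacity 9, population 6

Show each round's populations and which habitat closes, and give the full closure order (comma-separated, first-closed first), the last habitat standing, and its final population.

Round 1: Ashgrove=17 Briarlake=21 Cedarfen=22 Dunmere=5 Elkhorn=6 Hollowpine=3 Juniper=20 → close Briarlake (overflow 9)
  21÷6 = 3 each, +1 to first 3
Round 2: Ashgrove=21 Cedarfen=26 Dunmere=9 Elkhorn=9 Hollowpine=6 Juniper=23 → close Cedarfen (overflow 13)
  26÷5 = 5 each, +1 to first 1
Round 3: Ashgrove=27 Dunmere=14 Elkhorn=14 Hollowpine=11 Juniper=28 → close Ashgrove (overflow 18)
  27÷4 = 6 each, +1 to first 3
Round 4: Dunmere=21 Elkhorn=21 Hollowpine=18 Juniper=34 → close Juniper (overflow 21)
  34÷3 = 11 each, +1 to first 1
Round 5: Dunmere=33 Elkhorn=32 Hollowpine=29 → close Elkhorn (overflow 23)
  32÷2 = 16 each, +1 to first 0
Round 6: Dunmere=49 Hollowpine=45 → close Dunmere (overflow 38)
  49÷1 = 49 each, +1 to first 0

Closure order: Briarlake, Cedarfen, Ashgrove, Juniper, Elkhorn, Dunmere
Last habitat: Hollowpine with 94 animals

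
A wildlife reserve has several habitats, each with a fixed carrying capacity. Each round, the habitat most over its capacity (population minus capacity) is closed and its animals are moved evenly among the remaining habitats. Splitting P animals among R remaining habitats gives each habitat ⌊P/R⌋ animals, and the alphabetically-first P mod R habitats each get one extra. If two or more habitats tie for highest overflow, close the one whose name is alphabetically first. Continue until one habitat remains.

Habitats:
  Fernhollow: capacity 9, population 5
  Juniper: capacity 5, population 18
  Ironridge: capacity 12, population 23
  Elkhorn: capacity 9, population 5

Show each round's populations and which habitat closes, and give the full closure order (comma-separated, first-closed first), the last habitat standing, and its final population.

Round 1: Elkhorn=5 Fernhollow=5 Ironridge=23 Juniper=18 → close Juniper (overflow 13)
  18÷3 = 6 each, +1 to first 0
Round 2: Elkhorn=11 Fernhollow=11 Ironridge=29 → close Ironridge (overflow 17)
  29÷2 = 14 each, +1 to first 1
Round 3: Elkhorn=26 Fernhollow=25 → close Elkhorn (overflow 17)
  26÷1 = 26 each, +1 to first 0

Closure order: Juniper, Ironridge, Elkhorn
Last habitat: Fernhollow with 51 animals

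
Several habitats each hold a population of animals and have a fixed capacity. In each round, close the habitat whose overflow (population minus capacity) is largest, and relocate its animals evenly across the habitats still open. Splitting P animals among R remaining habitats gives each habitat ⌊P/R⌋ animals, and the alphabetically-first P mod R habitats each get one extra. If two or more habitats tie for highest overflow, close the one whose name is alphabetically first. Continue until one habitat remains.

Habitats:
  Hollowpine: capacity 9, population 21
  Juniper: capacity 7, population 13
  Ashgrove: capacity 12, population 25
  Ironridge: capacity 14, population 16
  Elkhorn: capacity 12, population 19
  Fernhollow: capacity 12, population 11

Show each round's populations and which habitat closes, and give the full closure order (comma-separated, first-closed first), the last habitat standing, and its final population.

Round 1: Ashgrove=25 Elkhorn=19 Fernhollow=11 Hollowpine=21 Ironridge=16 Juniper=13 → close Ashgrove (overflow 13)
  25÷5 = 5 each, +1 to first 0
Round 2: Elkhorn=24 Fernhollow=16 Hollowpine=26 Ironridge=21 Juniper=18 → close Hollowpine (overflow 17)
  26÷4 = 6 each, +1 to first 2
Round 3: Elkhorn=31 Fernhollow=23 Ironridge=27 Juniper=24 → close Elkhorn (overflow 19)
  31÷3 = 10 each, +1 to first 1
Round 4: Fernhollow=34 Ironridge=37 Juniper=34 → close Juniper (overflow 27)
  34÷2 = 17 each, +1 to first 0
Round 5: Fernhollow=51 Ironridge=54 → close Ironridge (overflow 40)
  54÷1 = 54 each, +1 to first 0

Closure order: Ashgrove, Hollowpine, Elkhorn, Juniper, Ironridge
Last habitat: Fernhollow with 105 animals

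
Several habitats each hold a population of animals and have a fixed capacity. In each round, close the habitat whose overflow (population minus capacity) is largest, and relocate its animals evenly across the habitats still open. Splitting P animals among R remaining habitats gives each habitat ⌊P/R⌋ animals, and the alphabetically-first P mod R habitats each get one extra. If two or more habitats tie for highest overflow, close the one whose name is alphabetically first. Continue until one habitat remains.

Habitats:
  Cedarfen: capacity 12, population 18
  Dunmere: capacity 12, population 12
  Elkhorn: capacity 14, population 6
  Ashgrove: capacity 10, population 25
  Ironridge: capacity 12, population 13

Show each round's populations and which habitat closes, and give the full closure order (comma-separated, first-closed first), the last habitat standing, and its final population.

Round 1: Ashgrove=25 Cedarfen=18 Dunmere=12 Elkhorn=6 Ironridge=13 → close Ashgrove (overflow 15)
  25÷4 = 6 each, +1 to first 1
Round 2: Cedarfen=25 Dunmere=18 Elkhorn=12 Ironridge=19 → close Cedarfen (overflow 13)
  25÷3 = 8 each, +1 to first 1
Round 3: Dunmere=27 Elkhorn=20 Ironridge=27 → close Dunmere (overflow 15)
  27÷2 = 13 each, +1 to first 1
Round 4: Elkhorn=34 Ironridge=40 → close Ironridge (overflow 28)
  40÷1 = 40 each, +1 to first 0

Closure order: Ashgrove, Cedarfen, Dunmere, Ironridge
Last habitat: Elkhorn with 74 animals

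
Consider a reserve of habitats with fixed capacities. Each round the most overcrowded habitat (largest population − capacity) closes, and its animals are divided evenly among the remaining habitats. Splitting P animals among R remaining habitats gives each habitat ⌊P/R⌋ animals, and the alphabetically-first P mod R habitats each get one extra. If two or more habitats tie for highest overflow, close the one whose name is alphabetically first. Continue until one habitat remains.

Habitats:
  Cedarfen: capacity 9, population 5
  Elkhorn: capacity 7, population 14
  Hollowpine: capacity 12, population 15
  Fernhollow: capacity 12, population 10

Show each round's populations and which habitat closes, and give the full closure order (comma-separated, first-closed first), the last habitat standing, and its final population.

Round 1: Cedarfen=5 Elkhorn=14 Fernhollow=10 Hollowpine=15 → close Elkhorn (overflow 7)
  14÷3 = 4 each, +1 to first 2
Round 2: Cedarfen=10 Fernhollow=15 Hollowpine=19 → close Hollowpine (overflow 7)
  19÷2 = 9 each, +1 to first 1
Round 3: Cedarfen=20 Fernhollow=24 → close Fernhollow (overflow 12)
  24÷1 = 24 each, +1 to first 0

Closure order: Elkhorn, Hollowpine, Fernhollow
Last habitat: Cedarfen with 44 animals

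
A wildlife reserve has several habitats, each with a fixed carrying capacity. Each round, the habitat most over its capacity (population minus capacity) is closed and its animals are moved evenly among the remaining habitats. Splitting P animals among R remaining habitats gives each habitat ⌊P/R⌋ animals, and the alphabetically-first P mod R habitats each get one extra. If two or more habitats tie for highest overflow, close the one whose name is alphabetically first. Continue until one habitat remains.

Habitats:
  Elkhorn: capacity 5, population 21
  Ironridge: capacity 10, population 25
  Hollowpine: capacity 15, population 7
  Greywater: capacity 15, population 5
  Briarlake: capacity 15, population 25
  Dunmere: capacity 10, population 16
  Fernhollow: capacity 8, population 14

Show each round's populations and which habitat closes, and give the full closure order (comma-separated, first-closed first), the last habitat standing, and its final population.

Round 1: Briarlake=25 Dunmere=16 Elkhorn=21 Fernhollow=14 Greywater=5 Hollowpine=7 Ironridge=25 → close Elkhorn (overflow 16)
  21÷6 = 3 each, +1 to first 3
Round 2: Briarlake=29 Dunmere=20 Fernhollow=18 Greywater=8 Hollowpine=10 Ironridge=28 → close Ironridge (overflow 18)
  28÷5 = 5 each, +1 to first 3
Round 3: Briarlake=35 Dunmere=26 Fernhollow=24 Greywater=13 Hollowpine=15 → close Briarlake (overflow 20)
  35÷4 = 8 each, +1 to first 3
Round 4: Dunmere=35 Fernhollow=33 Greywater=22 Hollowpine=23 → close Dunmere (overflow 25)
  35÷3 = 11 each, +1 to first 2
Round 5: Fernhollow=45 Greywater=34 Hollowpine=34 → close Fernhollow (overflow 37)
  45÷2 = 22 each, +1 to first 1
Round 6: Greywater=57 Hollowpine=56 → close Greywater (overflow 42)
  57÷1 = 57 each, +1 to first 0

Closure order: Elkhorn, Ironridge, Briarlake, Dunmere, Fernhollow, Greywater
Last habitat: Hollowpine with 113 animals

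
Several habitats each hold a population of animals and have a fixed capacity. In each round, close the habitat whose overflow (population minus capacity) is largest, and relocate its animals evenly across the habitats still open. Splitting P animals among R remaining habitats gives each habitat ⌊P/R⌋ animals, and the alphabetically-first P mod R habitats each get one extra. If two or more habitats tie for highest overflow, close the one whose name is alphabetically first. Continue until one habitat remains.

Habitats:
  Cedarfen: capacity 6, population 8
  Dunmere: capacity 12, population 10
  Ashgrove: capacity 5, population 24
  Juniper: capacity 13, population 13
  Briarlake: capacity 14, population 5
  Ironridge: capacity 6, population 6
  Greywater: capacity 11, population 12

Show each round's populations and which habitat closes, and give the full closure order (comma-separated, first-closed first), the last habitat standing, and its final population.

Round 1: Ashgrove=24 Briarlake=5 Cedarfen=8 Dunmere=10 Greywater=12 Ironridge=6 Juniper=13 → close Ashgrove (overflow 19)
  24÷6 = 4 each, +1 to first 0
Round 2: Briarlake=9 Cedarfen=12 Dunmere=14 Greywater=16 Ironridge=10 Juniper=17 → close Cedarfen (overflow 6)
  12÷5 = 2 each, +1 to first 2
Round 3: Briarlake=12 Dunmere=17 Greywater=18 Ironridge=12 Juniper=19 → close Greywater (overflow 7)
  18÷4 = 4 each, +1 to first 2
Round 4: Briarlake=17 Dunmere=22 Ironridge=16 Juniper=23 → close Dunmere (overflow 10)
  22÷3 = 7 each, +1 to first 1
Round 5: Briarlake=25 Ironridge=23 Juniper=30 → close Ironridge (overflow 17)
  23÷2 = 11 each, +1 to first 1
Round 6: Briarlake=37 Juniper=41 → close Juniper (overflow 28)
  41÷1 = 41 each, +1 to first 0

Closure order: Ashgrove, Cedarfen, Greywater, Dunmere, Ironridge, Juniper
Last habitat: Briarlake with 78 animals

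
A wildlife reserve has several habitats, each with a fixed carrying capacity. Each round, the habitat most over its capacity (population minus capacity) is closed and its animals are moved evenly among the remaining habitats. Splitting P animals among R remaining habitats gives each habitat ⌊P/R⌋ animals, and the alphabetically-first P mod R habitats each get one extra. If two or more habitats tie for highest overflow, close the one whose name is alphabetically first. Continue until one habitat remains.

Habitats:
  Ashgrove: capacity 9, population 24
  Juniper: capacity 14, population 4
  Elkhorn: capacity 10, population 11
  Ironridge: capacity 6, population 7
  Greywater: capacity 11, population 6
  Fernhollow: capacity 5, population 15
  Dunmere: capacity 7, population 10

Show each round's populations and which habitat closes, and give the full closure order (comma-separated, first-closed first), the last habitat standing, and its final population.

Closure order: Ashgrove, Fernhollow, Dunmere, Elkhorn, Ironridge, Greywater
Last habitat: Juniper with 77 animals

Round 1: Ashgrove=24 Dunmere=10 Elkhorn=11 Fernhollow=15 Greywater=6 Ironridge=7 Juniper=4 → close Ashgrove (overflow 15)
  24÷6 = 4 each, +1 to first 0
Round 2: Dunmere=14 Elkhorn=15 Fernhollow=19 Greywater=10 Ironridge=11 Juniper=8 → close Fernhollow (overflow 14)
  19÷5 = 3 each, +1 to first 4
Round 3: Dunmere=18 Elkhorn=19 Greywater=14 Ironridge=15 Juniper=11 → close Dunmere (overflow 11)
  18÷4 = 4 each, +1 to first 2
Round 4: Elkhorn=24 Greywater=19 Ironridge=19 Juniper=15 → close Elkhorn (overflow 14)
  24÷3 = 8 each, +1 to first 0
Round 5: Greywater=27 Ironridge=27 Juniper=23 → close Ironridge (overflow 21)
  27÷2 = 13 each, +1 to first 1
Round 6: Greywater=41 Juniper=36 → close Greywater (overflow 30)
  41÷1 = 41 each, +1 to first 0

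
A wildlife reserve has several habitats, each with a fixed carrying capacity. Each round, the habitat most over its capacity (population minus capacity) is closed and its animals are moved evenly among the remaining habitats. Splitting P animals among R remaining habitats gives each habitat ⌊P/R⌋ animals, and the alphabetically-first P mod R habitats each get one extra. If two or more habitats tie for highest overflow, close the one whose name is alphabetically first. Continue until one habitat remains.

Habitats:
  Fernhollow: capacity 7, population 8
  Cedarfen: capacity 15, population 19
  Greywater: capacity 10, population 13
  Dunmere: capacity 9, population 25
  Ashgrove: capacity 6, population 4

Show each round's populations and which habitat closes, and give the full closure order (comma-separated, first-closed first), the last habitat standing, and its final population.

Round 1: Ashgrove=4 Cedarfen=19 Dunmere=25 Fernhollow=8 Greywater=13 → close Dunmere (overflow 16)
  25÷4 = 6 each, +1 to first 1
Round 2: Ashgrove=11 Cedarfen=25 Fernhollow=14 Greywater=19 → close Cedarfen (overflow 10)
  25÷3 = 8 each, +1 to first 1
Round 3: Ashgrove=20 Fernhollow=22 Greywater=27 → close Greywater (overflow 17)
  27÷2 = 13 each, +1 to first 1
Round 4: Ashgrove=34 Fernhollow=35 → close Ashgrove (overflow 28)
  34÷1 = 34 each, +1 to first 0

Closure order: Dunmere, Cedarfen, Greywater, Ashgrove
Last habitat: Fernhollow with 69 animals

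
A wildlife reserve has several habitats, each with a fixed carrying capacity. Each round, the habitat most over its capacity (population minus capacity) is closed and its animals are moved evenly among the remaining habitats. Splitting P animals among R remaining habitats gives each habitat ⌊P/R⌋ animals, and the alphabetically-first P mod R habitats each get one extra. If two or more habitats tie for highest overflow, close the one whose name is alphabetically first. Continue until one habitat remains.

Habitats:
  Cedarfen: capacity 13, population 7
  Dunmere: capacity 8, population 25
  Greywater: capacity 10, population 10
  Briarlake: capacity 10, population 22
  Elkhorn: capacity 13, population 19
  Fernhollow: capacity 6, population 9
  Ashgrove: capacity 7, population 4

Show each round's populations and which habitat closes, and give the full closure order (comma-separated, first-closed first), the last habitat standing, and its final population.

Closure order: Dunmere, Briarlake, Elkhorn, Fernhollow, Ashgrove, Greywater
Last habitat: Cedarfen with 96 animals

Round 1: Ashgrove=4 Briarlake=22 Cedarfen=7 Dunmere=25 Elkhorn=19 Fernhollow=9 Greywater=10 → close Dunmere (overflow 17)
  25÷6 = 4 each, +1 to first 1
Round 2: Ashgrove=9 Briarlake=26 Cedarfen=11 Elkhorn=23 Fernhollow=13 Greywater=14 → close Briarlake (overflow 16)
  26÷5 = 5 each, +1 to first 1
Round 3: Ashgrove=15 Cedarfen=16 Elkhorn=28 Fernhollow=18 Greywater=19 → close Elkhorn (overflow 15)
  28÷4 = 7 each, +1 to first 0
Round 4: Ashgrove=22 Cedarfen=23 Fernhollow=25 Greywater=26 → close Fernhollow (overflow 19)
  25÷3 = 8 each, +1 to first 1
Round 5: Ashgrove=31 Cedarfen=31 Greywater=34 → close Ashgrove (overflow 24)
  31÷2 = 15 each, +1 to first 1
Round 6: Cedarfen=47 Greywater=49 → close Greywater (overflow 39)
  49÷1 = 49 each, +1 to first 0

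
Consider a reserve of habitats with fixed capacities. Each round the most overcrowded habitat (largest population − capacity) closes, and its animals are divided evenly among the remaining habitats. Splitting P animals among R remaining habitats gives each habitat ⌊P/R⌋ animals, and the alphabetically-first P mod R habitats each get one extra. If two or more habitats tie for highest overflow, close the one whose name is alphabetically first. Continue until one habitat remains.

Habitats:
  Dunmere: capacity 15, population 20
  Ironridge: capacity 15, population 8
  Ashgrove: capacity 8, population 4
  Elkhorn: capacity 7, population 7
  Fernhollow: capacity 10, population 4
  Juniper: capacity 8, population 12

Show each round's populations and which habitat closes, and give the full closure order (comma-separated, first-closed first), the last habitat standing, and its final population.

Closure order: Dunmere, Juniper, Elkhorn, Ashgrove, Fernhollow
Last habitat: Ironridge with 55 animals

Round 1: Ashgrove=4 Dunmere=20 Elkhorn=7 Fernhollow=4 Ironridge=8 Juniper=12 → close Dunmere (overflow 5)
  20÷5 = 4 each, +1 to first 0
Round 2: Ashgrove=8 Elkhorn=11 Fernhollow=8 Ironridge=12 Juniper=16 → close Juniper (overflow 8)
  16÷4 = 4 each, +1 to first 0
Round 3: Ashgrove=12 Elkhorn=15 Fernhollow=12 Ironridge=16 → close Elkhorn (overflow 8)
  15÷3 = 5 each, +1 to first 0
Round 4: Ashgrove=17 Fernhollow=17 Ironridge=21 → close Ashgrove (overflow 9)
  17÷2 = 8 each, +1 to first 1
Round 5: Fernhollow=26 Ironridge=29 → close Fernhollow (overflow 16)
  26÷1 = 26 each, +1 to first 0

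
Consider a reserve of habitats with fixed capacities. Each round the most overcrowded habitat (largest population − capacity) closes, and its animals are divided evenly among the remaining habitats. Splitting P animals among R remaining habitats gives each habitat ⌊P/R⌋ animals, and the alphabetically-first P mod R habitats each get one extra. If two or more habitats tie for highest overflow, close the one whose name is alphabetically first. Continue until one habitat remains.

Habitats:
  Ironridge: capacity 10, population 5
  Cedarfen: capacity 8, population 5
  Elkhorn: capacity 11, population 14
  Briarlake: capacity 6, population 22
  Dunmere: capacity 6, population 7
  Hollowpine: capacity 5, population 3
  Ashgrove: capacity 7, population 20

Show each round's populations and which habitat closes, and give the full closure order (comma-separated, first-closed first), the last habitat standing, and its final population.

Round 1: Ashgrove=20 Briarlake=22 Cedarfen=5 Dunmere=7 Elkhorn=14 Hollowpine=3 Ironridge=5 → close Briarlake (overflow 16)
  22÷6 = 3 each, +1 to first 4
Round 2: Ashgrove=24 Cedarfen=9 Dunmere=11 Elkhorn=18 Hollowpine=6 Ironridge=8 → close Ashgrove (overflow 17)
  24÷5 = 4 each, +1 to first 4
Round 3: Cedarfen=14 Dunmere=16 Elkhorn=23 Hollowpine=11 Ironridge=12 → close Elkhorn (overflow 12)
  23÷4 = 5 each, +1 to first 3
Round 4: Cedarfen=20 Dunmere=22 Hollowpine=17 Ironridge=17 → close Dunmere (overflow 16)
  22÷3 = 7 each, +1 to first 1
Round 5: Cedarfen=28 Hollowpine=24 Ironridge=24 → close Cedarfen (overflow 20)
  28÷2 = 14 each, +1 to first 0
Round 6: Hollowpine=38 Ironridge=38 → close Hollowpine (overflow 33)
  38÷1 = 38 each, +1 to first 0

Closure order: Briarlake, Ashgrove, Elkhorn, Dunmere, Cedarfen, Hollowpine
Last habitat: Ironridge with 76 animals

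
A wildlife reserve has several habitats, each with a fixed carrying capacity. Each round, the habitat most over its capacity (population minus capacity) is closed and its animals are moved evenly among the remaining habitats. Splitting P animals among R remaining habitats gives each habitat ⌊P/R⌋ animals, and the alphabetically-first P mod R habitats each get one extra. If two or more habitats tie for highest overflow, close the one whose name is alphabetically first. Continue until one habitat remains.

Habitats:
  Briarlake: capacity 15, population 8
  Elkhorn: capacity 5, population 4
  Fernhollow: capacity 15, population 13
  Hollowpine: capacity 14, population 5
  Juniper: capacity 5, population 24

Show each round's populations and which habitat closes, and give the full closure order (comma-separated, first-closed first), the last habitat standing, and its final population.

Round 1: Briarlake=8 Elkhorn=4 Fernhollow=13 Hollowpine=5 Juniper=24 → close Juniper (overflow 19)
  24÷4 = 6 each, +1 to first 0
Round 2: Briarlake=14 Elkhorn=10 Fernhollow=19 Hollowpine=11 → close Elkhorn (overflow 5)
  10÷3 = 3 each, +1 to first 1
Round 3: Briarlake=18 Fernhollow=22 Hollowpine=14 → close Fernhollow (overflow 7)
  22÷2 = 11 each, +1 to first 0
Round 4: Briarlake=29 Hollowpine=25 → close Briarlake (overflow 14)
  29÷1 = 29 each, +1 to first 0

Closure order: Juniper, Elkhorn, Fernhollow, Briarlake
Last habitat: Hollowpine with 54 animals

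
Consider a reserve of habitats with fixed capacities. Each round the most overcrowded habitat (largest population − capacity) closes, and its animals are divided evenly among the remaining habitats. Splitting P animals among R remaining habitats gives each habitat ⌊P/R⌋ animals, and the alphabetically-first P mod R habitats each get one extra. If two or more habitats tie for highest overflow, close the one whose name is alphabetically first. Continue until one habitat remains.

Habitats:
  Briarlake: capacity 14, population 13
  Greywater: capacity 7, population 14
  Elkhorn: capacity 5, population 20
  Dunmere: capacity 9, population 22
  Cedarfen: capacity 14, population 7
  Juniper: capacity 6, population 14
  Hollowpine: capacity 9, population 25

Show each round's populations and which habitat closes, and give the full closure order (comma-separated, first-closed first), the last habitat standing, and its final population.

Round 1: Briarlake=13 Cedarfen=7 Dunmere=22 Elkhorn=20 Greywater=14 Hollowpine=25 Juniper=14 → close Hollowpine (overflow 16)
  25÷6 = 4 each, +1 to first 1
Round 2: Briarlake=18 Cedarfen=11 Dunmere=26 Elkhorn=24 Greywater=18 Juniper=18 → close Elkhorn (overflow 19)
  24÷5 = 4 each, +1 to first 4
Round 3: Briarlake=23 Cedarfen=16 Dunmere=31 Greywater=23 Juniper=22 → close Dunmere (overflow 22)
  31÷4 = 7 each, +1 to first 3
Round 4: Briarlake=31 Cedarfen=24 Greywater=31 Juniper=29 → close Greywater (overflow 24)
  31÷3 = 10 each, +1 to first 1
Round 5: Briarlake=42 Cedarfen=34 Juniper=39 → close Juniper (overflow 33)
  39÷2 = 19 each, +1 to first 1
Round 6: Briarlake=62 Cedarfen=53 → close Briarlake (overflow 48)
  62÷1 = 62 each, +1 to first 0

Closure order: Hollowpine, Elkhorn, Dunmere, Greywater, Juniper, Briarlake
Last habitat: Cedarfen with 115 animals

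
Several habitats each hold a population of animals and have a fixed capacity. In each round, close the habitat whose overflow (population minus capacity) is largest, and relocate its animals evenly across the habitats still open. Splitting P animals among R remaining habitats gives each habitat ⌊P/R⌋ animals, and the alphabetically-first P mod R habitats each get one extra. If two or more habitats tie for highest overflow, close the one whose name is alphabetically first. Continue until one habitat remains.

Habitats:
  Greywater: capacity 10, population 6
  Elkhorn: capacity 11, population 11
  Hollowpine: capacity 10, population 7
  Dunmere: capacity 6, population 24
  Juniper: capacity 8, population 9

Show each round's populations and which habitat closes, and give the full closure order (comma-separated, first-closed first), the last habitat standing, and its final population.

Closure order: Dunmere, Juniper, Elkhorn, Hollowpine
Last habitat: Greywater with 57 animals

Round 1: Dunmere=24 Elkhorn=11 Greywater=6 Hollowpine=7 Juniper=9 → close Dunmere (overflow 18)
  24÷4 = 6 each, +1 to first 0
Round 2: Elkhorn=17 Greywater=12 Hollowpine=13 Juniper=15 → close Juniper (overflow 7)
  15÷3 = 5 each, +1 to first 0
Round 3: Elkhorn=22 Greywater=17 Hollowpine=18 → close Elkhorn (overflow 11)
  22÷2 = 11 each, +1 to first 0
Round 4: Greywater=28 Hollowpine=29 → close Hollowpine (overflow 19)
  29÷1 = 29 each, +1 to first 0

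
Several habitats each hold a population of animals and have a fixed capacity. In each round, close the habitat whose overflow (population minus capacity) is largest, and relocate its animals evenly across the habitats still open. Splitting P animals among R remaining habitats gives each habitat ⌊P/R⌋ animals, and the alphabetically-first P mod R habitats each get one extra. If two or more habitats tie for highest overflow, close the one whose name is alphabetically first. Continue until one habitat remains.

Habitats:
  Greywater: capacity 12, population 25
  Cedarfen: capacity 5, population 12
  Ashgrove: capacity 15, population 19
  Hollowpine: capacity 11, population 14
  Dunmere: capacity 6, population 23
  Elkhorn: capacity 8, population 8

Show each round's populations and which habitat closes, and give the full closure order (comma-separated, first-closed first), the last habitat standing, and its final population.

Closure order: Dunmere, Greywater, Cedarfen, Ashgrove, Hollowpine
Last habitat: Elkhorn with 101 animals

Round 1: Ashgrove=19 Cedarfen=12 Dunmere=23 Elkhorn=8 Greywater=25 Hollowpine=14 → close Dunmere (overflow 17)
  23÷5 = 4 each, +1 to first 3
Round 2: Ashgrove=24 Cedarfen=17 Elkhorn=13 Greywater=29 Hollowpine=18 → close Greywater (overflow 17)
  29÷4 = 7 each, +1 to first 1
Round 3: Ashgrove=32 Cedarfen=24 Elkhorn=20 Hollowpine=25 → close Cedarfen (overflow 19)
  24÷3 = 8 each, +1 to first 0
Round 4: Ashgrove=40 Elkhorn=28 Hollowpine=33 → close Ashgrove (overflow 25)
  40÷2 = 20 each, +1 to first 0
Round 5: Elkhorn=48 Hollowpine=53 → close Hollowpine (overflow 42)
  53÷1 = 53 each, +1 to first 0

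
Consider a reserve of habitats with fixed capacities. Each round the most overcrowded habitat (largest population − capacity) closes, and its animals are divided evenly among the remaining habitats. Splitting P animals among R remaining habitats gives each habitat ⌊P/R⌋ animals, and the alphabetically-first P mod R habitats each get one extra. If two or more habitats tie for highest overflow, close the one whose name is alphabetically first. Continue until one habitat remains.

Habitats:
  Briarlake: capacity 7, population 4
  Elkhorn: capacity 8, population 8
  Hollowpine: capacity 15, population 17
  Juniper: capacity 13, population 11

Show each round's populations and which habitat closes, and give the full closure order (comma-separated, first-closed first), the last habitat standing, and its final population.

Round 1: Briarlake=4 Elkhorn=8 Hollowpine=17 Juniper=11 → close Hollowpine (overflow 2)
  17÷3 = 5 each, +1 to first 2
Round 2: Briarlake=10 Elkhorn=14 Juniper=16 → close Elkhorn (overflow 6)
  14÷2 = 7 each, +1 to first 0
Round 3: Briarlake=17 Juniper=23 → close Briarlake (overflow 10)
  17÷1 = 17 each, +1 to first 0

Closure order: Hollowpine, Elkhorn, Briarlake
Last habitat: Juniper with 40 animals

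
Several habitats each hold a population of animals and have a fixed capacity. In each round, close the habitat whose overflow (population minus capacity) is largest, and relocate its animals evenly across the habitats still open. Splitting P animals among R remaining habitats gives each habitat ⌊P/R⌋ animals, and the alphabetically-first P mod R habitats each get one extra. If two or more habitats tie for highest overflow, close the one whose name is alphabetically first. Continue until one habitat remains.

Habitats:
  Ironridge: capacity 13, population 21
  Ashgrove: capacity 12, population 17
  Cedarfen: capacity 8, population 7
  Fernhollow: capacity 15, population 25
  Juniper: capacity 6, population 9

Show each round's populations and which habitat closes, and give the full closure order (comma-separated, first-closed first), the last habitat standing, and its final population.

Round 1: Ashgrove=17 Cedarfen=7 Fernhollow=25 Ironridge=21 Juniper=9 → close Fernhollow (overflow 10)
  25÷4 = 6 each, +1 to first 1
Round 2: Ashgrove=24 Cedarfen=13 Ironridge=27 Juniper=15 → close Ironridge (overflow 14)
  27÷3 = 9 each, +1 to first 0
Round 3: Ashgrove=33 Cedarfen=22 Juniper=24 → close Ashgrove (overflow 21)
  33÷2 = 16 each, +1 to first 1
Round 4: Cedarfen=39 Juniper=40 → close Juniper (overflow 34)
  40÷1 = 40 each, +1 to first 0

Closure order: Fernhollow, Ironridge, Ashgrove, Juniper
Last habitat: Cedarfen with 79 animals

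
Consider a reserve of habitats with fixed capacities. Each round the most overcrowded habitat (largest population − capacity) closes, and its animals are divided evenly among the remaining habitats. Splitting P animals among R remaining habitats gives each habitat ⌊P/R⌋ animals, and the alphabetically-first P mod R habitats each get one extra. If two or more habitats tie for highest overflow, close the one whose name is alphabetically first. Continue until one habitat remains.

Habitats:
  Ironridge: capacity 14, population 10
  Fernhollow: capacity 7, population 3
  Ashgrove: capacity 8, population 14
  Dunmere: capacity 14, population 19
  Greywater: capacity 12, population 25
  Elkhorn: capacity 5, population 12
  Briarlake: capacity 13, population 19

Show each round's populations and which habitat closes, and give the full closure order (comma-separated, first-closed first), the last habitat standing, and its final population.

Round 1: Ashgrove=14 Briarlake=19 Dunmere=19 Elkhorn=12 Fernhollow=3 Greywater=25 Ironridge=10 → close Greywater (overflow 13)
  25÷6 = 4 each, +1 to first 1
Round 2: Ashgrove=19 Briarlake=23 Dunmere=23 Elkhorn=16 Fernhollow=7 Ironridge=14 → close Ashgrove (overflow 11)
  19÷5 = 3 each, +1 to first 4
Round 3: Briarlake=27 Dunmere=27 Elkhorn=20 Fernhollow=11 Ironridge=17 → close Elkhorn (overflow 15)
  20÷4 = 5 each, +1 to first 0
Round 4: Briarlake=32 Dunmere=32 Fernhollow=16 Ironridge=22 → close Briarlake (overflow 19)
  32÷3 = 10 each, +1 to first 2
Round 5: Dunmere=43 Fernhollow=27 Ironridge=32 → close Dunmere (overflow 29)
  43÷2 = 21 each, +1 to first 1
Round 6: Fernhollow=49 Ironridge=53 → close Fernhollow (overflow 42)
  49÷1 = 49 each, +1 to first 0

Closure order: Greywater, Ashgrove, Elkhorn, Briarlake, Dunmere, Fernhollow
Last habitat: Ironridge with 102 animals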